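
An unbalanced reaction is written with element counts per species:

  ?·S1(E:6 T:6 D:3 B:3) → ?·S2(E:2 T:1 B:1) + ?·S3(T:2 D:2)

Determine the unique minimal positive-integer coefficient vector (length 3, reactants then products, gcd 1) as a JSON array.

Coefficients: [2, 6, 3]

E: 2·6 = 12 | 6·2+3·0 = 12
T: 2·6 = 12 | 6·1+3·2 = 12
D: 2·3 = 6 | 6·0+3·2 = 6
B: 2·3 = 6 | 6·1+3·0 = 6
gcd(2,6,3) = 1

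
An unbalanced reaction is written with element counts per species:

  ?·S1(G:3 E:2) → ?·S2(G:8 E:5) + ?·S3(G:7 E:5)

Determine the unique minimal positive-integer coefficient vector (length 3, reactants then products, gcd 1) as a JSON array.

Coefficients: [5, 1, 1]

G: 5·3 = 15 | 1·8+1·7 = 15
E: 5·2 = 10 | 1·5+1·5 = 10
gcd(5,1,1) = 1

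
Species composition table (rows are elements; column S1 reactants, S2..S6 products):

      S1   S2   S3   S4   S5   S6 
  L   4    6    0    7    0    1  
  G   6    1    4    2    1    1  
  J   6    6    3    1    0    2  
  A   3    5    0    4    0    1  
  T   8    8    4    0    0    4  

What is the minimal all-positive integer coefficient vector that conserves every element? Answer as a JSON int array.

Coefficients: [5, 2, 5, 1, 5, 1]

L: 5·4 = 20 | 2·6+5·0+1·7+5·0+1·1 = 20
G: 5·6 = 30 | 2·1+5·4+1·2+5·1+1·1 = 30
J: 5·6 = 30 | 2·6+5·3+1·1+5·0+1·2 = 30
A: 5·3 = 15 | 2·5+5·0+1·4+5·0+1·1 = 15
T: 5·8 = 40 | 2·8+5·4+1·0+5·0+1·4 = 40
gcd(5,2,5,1,5,1) = 1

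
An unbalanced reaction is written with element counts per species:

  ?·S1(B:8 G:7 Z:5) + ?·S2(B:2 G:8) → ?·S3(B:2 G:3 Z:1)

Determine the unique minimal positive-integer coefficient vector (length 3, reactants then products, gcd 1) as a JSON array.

B: 1·8+1·2 = 10 | 5·2 = 10
G: 1·7+1·8 = 15 | 5·3 = 15
Z: 1·5+1·0 = 5 | 5·1 = 5
gcd(1,1,5) = 1

Coefficients: [1, 1, 5]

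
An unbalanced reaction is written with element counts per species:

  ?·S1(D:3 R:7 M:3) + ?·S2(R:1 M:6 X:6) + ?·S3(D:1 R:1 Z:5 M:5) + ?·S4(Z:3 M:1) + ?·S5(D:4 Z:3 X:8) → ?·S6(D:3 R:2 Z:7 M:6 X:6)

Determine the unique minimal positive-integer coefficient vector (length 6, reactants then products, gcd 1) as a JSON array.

D: 1·3+2·0+3·1+6·0+3·4 = 18 | 6·3 = 18
R: 1·7+2·1+3·1+6·0+3·0 = 12 | 6·2 = 12
Z: 1·0+2·0+3·5+6·3+3·3 = 42 | 6·7 = 42
M: 1·3+2·6+3·5+6·1+3·0 = 36 | 6·6 = 36
X: 1·0+2·6+3·0+6·0+3·8 = 36 | 6·6 = 36
gcd(1,2,3,6,3,6) = 1

Coefficients: [1, 2, 3, 6, 3, 6]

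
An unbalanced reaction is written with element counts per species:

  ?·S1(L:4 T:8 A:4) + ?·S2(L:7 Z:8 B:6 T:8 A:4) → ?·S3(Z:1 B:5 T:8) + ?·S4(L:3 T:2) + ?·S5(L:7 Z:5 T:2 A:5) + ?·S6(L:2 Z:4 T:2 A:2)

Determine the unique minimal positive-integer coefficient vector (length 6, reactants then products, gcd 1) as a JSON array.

L: 3·4+5·7 = 47 | 6·0+1·3+6·7+1·2 = 47
Z: 3·0+5·8 = 40 | 6·1+1·0+6·5+1·4 = 40
B: 3·0+5·6 = 30 | 6·5+1·0+6·0+1·0 = 30
T: 3·8+5·8 = 64 | 6·8+1·2+6·2+1·2 = 64
A: 3·4+5·4 = 32 | 6·0+1·0+6·5+1·2 = 32
gcd(3,5,6,1,6,1) = 1

Coefficients: [3, 5, 6, 1, 6, 1]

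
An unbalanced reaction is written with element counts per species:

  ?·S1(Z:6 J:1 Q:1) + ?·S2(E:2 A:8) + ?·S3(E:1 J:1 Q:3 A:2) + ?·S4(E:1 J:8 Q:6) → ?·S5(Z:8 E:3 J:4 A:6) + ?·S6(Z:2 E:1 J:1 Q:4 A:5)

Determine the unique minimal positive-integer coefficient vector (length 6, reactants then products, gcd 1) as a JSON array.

Z: 6·6+5·0+4·0+1·0 = 36 | 3·8+6·2 = 36
E: 6·0+5·2+4·1+1·1 = 15 | 3·3+6·1 = 15
J: 6·1+5·0+4·1+1·8 = 18 | 3·4+6·1 = 18
Q: 6·1+5·0+4·3+1·6 = 24 | 3·0+6·4 = 24
A: 6·0+5·8+4·2+1·0 = 48 | 3·6+6·5 = 48
gcd(6,5,4,1,3,6) = 1

Coefficients: [6, 5, 4, 1, 3, 6]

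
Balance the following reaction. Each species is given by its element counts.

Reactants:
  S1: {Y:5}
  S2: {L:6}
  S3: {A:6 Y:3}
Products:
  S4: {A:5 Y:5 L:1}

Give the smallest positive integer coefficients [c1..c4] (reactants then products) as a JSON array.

Coefficients: [3, 1, 5, 6]

A: 3·0+1·0+5·6 = 30 | 6·5 = 30
Y: 3·5+1·0+5·3 = 30 | 6·5 = 30
L: 3·0+1·6+5·0 = 6 | 6·1 = 6
gcd(3,1,5,6) = 1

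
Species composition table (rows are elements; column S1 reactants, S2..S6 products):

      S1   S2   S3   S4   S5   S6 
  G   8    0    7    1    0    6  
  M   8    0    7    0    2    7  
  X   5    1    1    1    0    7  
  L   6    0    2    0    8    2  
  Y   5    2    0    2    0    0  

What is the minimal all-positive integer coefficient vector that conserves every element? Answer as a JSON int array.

Coefficients: [4, 5, 3, 5, 2, 1]

G: 4·8 = 32 | 5·0+3·7+5·1+2·0+1·6 = 32
M: 4·8 = 32 | 5·0+3·7+5·0+2·2+1·7 = 32
X: 4·5 = 20 | 5·1+3·1+5·1+2·0+1·7 = 20
L: 4·6 = 24 | 5·0+3·2+5·0+2·8+1·2 = 24
Y: 4·5 = 20 | 5·2+3·0+5·2+2·0+1·0 = 20
gcd(4,5,3,5,2,1) = 1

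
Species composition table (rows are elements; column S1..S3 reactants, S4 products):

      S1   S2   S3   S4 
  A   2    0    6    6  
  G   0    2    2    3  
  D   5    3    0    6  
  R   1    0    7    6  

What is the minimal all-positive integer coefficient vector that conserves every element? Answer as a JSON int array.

A: 3·2+3·0+3·6 = 24 | 4·6 = 24
G: 3·0+3·2+3·2 = 12 | 4·3 = 12
D: 3·5+3·3+3·0 = 24 | 4·6 = 24
R: 3·1+3·0+3·7 = 24 | 4·6 = 24
gcd(3,3,3,4) = 1

Coefficients: [3, 3, 3, 4]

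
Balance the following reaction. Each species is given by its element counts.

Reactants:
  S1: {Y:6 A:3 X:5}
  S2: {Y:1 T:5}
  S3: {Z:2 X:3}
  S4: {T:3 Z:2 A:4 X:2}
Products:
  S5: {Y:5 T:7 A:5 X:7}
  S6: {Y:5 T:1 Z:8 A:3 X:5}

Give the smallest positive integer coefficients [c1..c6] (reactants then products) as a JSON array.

Coefficients: [5, 5, 4, 4, 5, 2]

Y: 5·6+5·1+4·0+4·0 = 35 | 5·5+2·5 = 35
T: 5·0+5·5+4·0+4·3 = 37 | 5·7+2·1 = 37
Z: 5·0+5·0+4·2+4·2 = 16 | 5·0+2·8 = 16
A: 5·3+5·0+4·0+4·4 = 31 | 5·5+2·3 = 31
X: 5·5+5·0+4·3+4·2 = 45 | 5·7+2·5 = 45
gcd(5,5,4,4,5,2) = 1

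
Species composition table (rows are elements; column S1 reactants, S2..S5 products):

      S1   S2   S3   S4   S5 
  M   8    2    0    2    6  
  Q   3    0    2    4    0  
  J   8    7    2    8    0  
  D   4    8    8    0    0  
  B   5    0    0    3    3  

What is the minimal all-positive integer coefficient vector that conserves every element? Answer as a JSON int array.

M: 6·8 = 48 | 2·2+1·0+4·2+6·6 = 48
Q: 6·3 = 18 | 2·0+1·2+4·4+6·0 = 18
J: 6·8 = 48 | 2·7+1·2+4·8+6·0 = 48
D: 6·4 = 24 | 2·8+1·8+4·0+6·0 = 24
B: 6·5 = 30 | 2·0+1·0+4·3+6·3 = 30
gcd(6,2,1,4,6) = 1

Coefficients: [6, 2, 1, 4, 6]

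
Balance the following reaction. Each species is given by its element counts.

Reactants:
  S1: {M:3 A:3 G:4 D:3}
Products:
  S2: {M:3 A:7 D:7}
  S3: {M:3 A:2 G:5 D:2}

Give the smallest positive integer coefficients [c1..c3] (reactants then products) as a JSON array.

Coefficients: [5, 1, 4]

M: 5·3 = 15 | 1·3+4·3 = 15
A: 5·3 = 15 | 1·7+4·2 = 15
G: 5·4 = 20 | 1·0+4·5 = 20
D: 5·3 = 15 | 1·7+4·2 = 15
gcd(5,1,4) = 1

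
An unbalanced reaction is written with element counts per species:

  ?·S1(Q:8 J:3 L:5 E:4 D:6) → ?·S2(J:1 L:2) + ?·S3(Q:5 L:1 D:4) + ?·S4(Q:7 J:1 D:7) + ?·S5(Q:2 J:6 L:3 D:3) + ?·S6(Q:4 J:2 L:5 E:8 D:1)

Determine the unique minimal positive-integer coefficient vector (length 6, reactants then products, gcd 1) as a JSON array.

Q: 6·8 = 48 | 4·0+4·5+2·7+1·2+3·4 = 48
J: 6·3 = 18 | 4·1+4·0+2·1+1·6+3·2 = 18
L: 6·5 = 30 | 4·2+4·1+2·0+1·3+3·5 = 30
E: 6·4 = 24 | 4·0+4·0+2·0+1·0+3·8 = 24
D: 6·6 = 36 | 4·0+4·4+2·7+1·3+3·1 = 36
gcd(6,4,4,2,1,3) = 1

Coefficients: [6, 4, 4, 2, 1, 3]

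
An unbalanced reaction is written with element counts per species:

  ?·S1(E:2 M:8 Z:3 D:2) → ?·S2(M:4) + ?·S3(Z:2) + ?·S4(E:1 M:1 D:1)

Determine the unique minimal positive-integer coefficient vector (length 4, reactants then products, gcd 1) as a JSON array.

Coefficients: [2, 3, 3, 4]

E: 2·2 = 4 | 3·0+3·0+4·1 = 4
M: 2·8 = 16 | 3·4+3·0+4·1 = 16
Z: 2·3 = 6 | 3·0+3·2+4·0 = 6
D: 2·2 = 4 | 3·0+3·0+4·1 = 4
gcd(2,3,3,4) = 1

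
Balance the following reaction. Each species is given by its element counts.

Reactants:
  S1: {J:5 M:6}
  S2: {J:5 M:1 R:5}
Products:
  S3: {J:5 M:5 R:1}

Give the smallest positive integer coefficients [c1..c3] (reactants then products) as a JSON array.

Coefficients: [4, 1, 5]

J: 4·5+1·5 = 25 | 5·5 = 25
M: 4·6+1·1 = 25 | 5·5 = 25
R: 4·0+1·5 = 5 | 5·1 = 5
gcd(4,1,5) = 1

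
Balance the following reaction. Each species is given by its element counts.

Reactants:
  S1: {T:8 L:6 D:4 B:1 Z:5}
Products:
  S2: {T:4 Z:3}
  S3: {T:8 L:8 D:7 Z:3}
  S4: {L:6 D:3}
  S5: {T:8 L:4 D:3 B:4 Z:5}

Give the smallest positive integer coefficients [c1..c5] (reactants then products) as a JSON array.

Coefficients: [4, 4, 1, 2, 1]

T: 4·8 = 32 | 4·4+1·8+2·0+1·8 = 32
L: 4·6 = 24 | 4·0+1·8+2·6+1·4 = 24
D: 4·4 = 16 | 4·0+1·7+2·3+1·3 = 16
B: 4·1 = 4 | 4·0+1·0+2·0+1·4 = 4
Z: 4·5 = 20 | 4·3+1·3+2·0+1·5 = 20
gcd(4,4,1,2,1) = 1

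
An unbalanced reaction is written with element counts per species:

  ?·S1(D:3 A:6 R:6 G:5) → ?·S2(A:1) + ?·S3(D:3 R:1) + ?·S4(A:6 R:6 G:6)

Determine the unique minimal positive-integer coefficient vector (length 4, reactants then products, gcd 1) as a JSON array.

Coefficients: [6, 6, 6, 5]

D: 6·3 = 18 | 6·0+6·3+5·0 = 18
A: 6·6 = 36 | 6·1+6·0+5·6 = 36
R: 6·6 = 36 | 6·0+6·1+5·6 = 36
G: 6·5 = 30 | 6·0+6·0+5·6 = 30
gcd(6,6,6,5) = 1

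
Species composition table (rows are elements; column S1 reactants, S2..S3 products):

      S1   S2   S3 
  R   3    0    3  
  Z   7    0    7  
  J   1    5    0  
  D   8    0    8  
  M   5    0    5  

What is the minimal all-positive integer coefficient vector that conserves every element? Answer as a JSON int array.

Coefficients: [5, 1, 5]

R: 5·3 = 15 | 1·0+5·3 = 15
Z: 5·7 = 35 | 1·0+5·7 = 35
J: 5·1 = 5 | 1·5+5·0 = 5
D: 5·8 = 40 | 1·0+5·8 = 40
M: 5·5 = 25 | 1·0+5·5 = 25
gcd(5,1,5) = 1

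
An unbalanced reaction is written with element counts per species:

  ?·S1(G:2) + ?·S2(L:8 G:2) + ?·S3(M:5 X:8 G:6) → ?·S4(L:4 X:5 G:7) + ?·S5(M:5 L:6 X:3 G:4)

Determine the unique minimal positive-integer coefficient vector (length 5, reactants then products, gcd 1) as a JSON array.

Coefficients: [5, 5, 4, 4, 4]

M: 5·0+5·0+4·5 = 20 | 4·0+4·5 = 20
L: 5·0+5·8+4·0 = 40 | 4·4+4·6 = 40
X: 5·0+5·0+4·8 = 32 | 4·5+4·3 = 32
G: 5·2+5·2+4·6 = 44 | 4·7+4·4 = 44
gcd(5,5,4,4,4) = 1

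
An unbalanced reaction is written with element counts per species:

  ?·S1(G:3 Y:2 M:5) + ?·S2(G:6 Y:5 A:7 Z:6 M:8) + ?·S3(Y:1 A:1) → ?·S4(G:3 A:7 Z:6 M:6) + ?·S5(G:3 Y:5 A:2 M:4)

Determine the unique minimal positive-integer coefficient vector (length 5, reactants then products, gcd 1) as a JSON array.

G: 2·3+1·6+6·0 = 12 | 1·3+3·3 = 12
Y: 2·2+1·5+6·1 = 15 | 1·0+3·5 = 15
A: 2·0+1·7+6·1 = 13 | 1·7+3·2 = 13
Z: 2·0+1·6+6·0 = 6 | 1·6+3·0 = 6
M: 2·5+1·8+6·0 = 18 | 1·6+3·4 = 18
gcd(2,1,6,1,3) = 1

Coefficients: [2, 1, 6, 1, 3]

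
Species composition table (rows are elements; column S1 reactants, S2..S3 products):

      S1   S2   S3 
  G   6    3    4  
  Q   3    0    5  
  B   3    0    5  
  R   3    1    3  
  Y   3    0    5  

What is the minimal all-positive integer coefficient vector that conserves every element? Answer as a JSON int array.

G: 5·6 = 30 | 6·3+3·4 = 30
Q: 5·3 = 15 | 6·0+3·5 = 15
B: 5·3 = 15 | 6·0+3·5 = 15
R: 5·3 = 15 | 6·1+3·3 = 15
Y: 5·3 = 15 | 6·0+3·5 = 15
gcd(5,6,3) = 1

Coefficients: [5, 6, 3]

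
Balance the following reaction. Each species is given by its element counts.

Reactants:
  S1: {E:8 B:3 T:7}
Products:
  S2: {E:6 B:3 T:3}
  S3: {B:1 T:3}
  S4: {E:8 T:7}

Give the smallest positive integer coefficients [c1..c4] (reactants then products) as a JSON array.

E: 5·8 = 40 | 4·6+3·0+2·8 = 40
B: 5·3 = 15 | 4·3+3·1+2·0 = 15
T: 5·7 = 35 | 4·3+3·3+2·7 = 35
gcd(5,4,3,2) = 1

Coefficients: [5, 4, 3, 2]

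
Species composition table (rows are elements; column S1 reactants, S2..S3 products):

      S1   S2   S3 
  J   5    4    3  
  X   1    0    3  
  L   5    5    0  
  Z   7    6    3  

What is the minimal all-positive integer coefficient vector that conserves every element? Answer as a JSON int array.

J: 3·5 = 15 | 3·4+1·3 = 15
X: 3·1 = 3 | 3·0+1·3 = 3
L: 3·5 = 15 | 3·5+1·0 = 15
Z: 3·7 = 21 | 3·6+1·3 = 21
gcd(3,3,1) = 1

Coefficients: [3, 3, 1]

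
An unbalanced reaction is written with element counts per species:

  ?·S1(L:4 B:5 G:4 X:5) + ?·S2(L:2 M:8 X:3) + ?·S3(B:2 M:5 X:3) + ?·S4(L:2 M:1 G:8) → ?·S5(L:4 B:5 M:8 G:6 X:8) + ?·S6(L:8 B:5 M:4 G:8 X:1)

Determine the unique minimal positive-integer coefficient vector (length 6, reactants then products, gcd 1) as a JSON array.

L: 5·4+3·2+5·0+3·2 = 32 | 6·4+1·8 = 32
B: 5·5+3·0+5·2+3·0 = 35 | 6·5+1·5 = 35
M: 5·0+3·8+5·5+3·1 = 52 | 6·8+1·4 = 52
G: 5·4+3·0+5·0+3·8 = 44 | 6·6+1·8 = 44
X: 5·5+3·3+5·3+3·0 = 49 | 6·8+1·1 = 49
gcd(5,3,5,3,6,1) = 1

Coefficients: [5, 3, 5, 3, 6, 1]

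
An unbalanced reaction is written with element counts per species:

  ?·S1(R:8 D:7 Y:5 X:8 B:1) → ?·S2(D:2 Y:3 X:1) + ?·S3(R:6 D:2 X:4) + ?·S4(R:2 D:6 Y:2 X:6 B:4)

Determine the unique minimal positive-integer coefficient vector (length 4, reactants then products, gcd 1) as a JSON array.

R: 4·8 = 32 | 6·0+5·6+1·2 = 32
D: 4·7 = 28 | 6·2+5·2+1·6 = 28
Y: 4·5 = 20 | 6·3+5·0+1·2 = 20
X: 4·8 = 32 | 6·1+5·4+1·6 = 32
B: 4·1 = 4 | 6·0+5·0+1·4 = 4
gcd(4,6,5,1) = 1

Coefficients: [4, 6, 5, 1]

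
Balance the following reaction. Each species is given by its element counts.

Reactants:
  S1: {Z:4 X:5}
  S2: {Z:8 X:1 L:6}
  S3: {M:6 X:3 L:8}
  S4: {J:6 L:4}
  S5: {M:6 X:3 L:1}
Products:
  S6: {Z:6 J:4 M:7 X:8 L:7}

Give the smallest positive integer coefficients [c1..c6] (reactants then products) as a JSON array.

Coefficients: [5, 2, 1, 4, 6, 6]

Z: 5·4+2·8+1·0+4·0+6·0 = 36 | 6·6 = 36
J: 5·0+2·0+1·0+4·6+6·0 = 24 | 6·4 = 24
M: 5·0+2·0+1·6+4·0+6·6 = 42 | 6·7 = 42
X: 5·5+2·1+1·3+4·0+6·3 = 48 | 6·8 = 48
L: 5·0+2·6+1·8+4·4+6·1 = 42 | 6·7 = 42
gcd(5,2,1,4,6,6) = 1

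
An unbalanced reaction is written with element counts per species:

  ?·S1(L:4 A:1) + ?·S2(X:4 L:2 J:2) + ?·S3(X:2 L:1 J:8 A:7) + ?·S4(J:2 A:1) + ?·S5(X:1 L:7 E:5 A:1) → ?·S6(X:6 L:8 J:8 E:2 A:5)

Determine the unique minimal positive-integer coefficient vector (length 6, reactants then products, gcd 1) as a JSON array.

X: 3·0+6·4+2·2+6·0+2·1 = 30 | 5·6 = 30
L: 3·4+6·2+2·1+6·0+2·7 = 40 | 5·8 = 40
J: 3·0+6·2+2·8+6·2+2·0 = 40 | 5·8 = 40
E: 3·0+6·0+2·0+6·0+2·5 = 10 | 5·2 = 10
A: 3·1+6·0+2·7+6·1+2·1 = 25 | 5·5 = 25
gcd(3,6,2,6,2,5) = 1

Coefficients: [3, 6, 2, 6, 2, 5]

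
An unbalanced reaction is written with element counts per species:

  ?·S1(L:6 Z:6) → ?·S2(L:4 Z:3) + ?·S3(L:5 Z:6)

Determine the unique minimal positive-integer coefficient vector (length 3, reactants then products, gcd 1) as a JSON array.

Coefficients: [3, 2, 2]

L: 3·6 = 18 | 2·4+2·5 = 18
Z: 3·6 = 18 | 2·3+2·6 = 18
gcd(3,2,2) = 1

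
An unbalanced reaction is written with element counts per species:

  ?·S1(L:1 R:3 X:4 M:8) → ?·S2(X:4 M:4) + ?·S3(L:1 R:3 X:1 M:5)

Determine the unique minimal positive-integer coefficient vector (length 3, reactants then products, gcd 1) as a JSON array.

Coefficients: [4, 3, 4]

L: 4·1 = 4 | 3·0+4·1 = 4
R: 4·3 = 12 | 3·0+4·3 = 12
X: 4·4 = 16 | 3·4+4·1 = 16
M: 4·8 = 32 | 3·4+4·5 = 32
gcd(4,3,4) = 1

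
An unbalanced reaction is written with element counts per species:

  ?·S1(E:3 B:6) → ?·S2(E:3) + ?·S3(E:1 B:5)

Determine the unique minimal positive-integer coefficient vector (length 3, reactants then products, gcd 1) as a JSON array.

Coefficients: [5, 3, 6]

E: 5·3 = 15 | 3·3+6·1 = 15
B: 5·6 = 30 | 3·0+6·5 = 30
gcd(5,3,6) = 1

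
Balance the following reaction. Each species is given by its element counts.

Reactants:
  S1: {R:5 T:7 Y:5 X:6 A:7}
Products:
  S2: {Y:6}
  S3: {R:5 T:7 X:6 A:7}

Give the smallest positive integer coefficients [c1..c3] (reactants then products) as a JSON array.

R: 6·5 = 30 | 5·0+6·5 = 30
T: 6·7 = 42 | 5·0+6·7 = 42
Y: 6·5 = 30 | 5·6+6·0 = 30
X: 6·6 = 36 | 5·0+6·6 = 36
A: 6·7 = 42 | 5·0+6·7 = 42
gcd(6,5,6) = 1

Coefficients: [6, 5, 6]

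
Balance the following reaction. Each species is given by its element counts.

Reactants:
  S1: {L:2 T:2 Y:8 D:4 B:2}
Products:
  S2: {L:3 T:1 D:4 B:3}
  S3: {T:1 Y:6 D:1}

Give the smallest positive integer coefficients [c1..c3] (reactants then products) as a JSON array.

Coefficients: [3, 2, 4]

L: 3·2 = 6 | 2·3+4·0 = 6
T: 3·2 = 6 | 2·1+4·1 = 6
Y: 3·8 = 24 | 2·0+4·6 = 24
D: 3·4 = 12 | 2·4+4·1 = 12
B: 3·2 = 6 | 2·3+4·0 = 6
gcd(3,2,4) = 1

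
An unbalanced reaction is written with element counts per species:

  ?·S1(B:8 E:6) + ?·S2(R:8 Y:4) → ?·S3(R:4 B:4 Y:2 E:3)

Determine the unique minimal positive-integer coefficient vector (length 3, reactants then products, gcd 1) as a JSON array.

R: 1·0+1·8 = 8 | 2·4 = 8
B: 1·8+1·0 = 8 | 2·4 = 8
Y: 1·0+1·4 = 4 | 2·2 = 4
E: 1·6+1·0 = 6 | 2·3 = 6
gcd(1,1,2) = 1

Coefficients: [1, 1, 2]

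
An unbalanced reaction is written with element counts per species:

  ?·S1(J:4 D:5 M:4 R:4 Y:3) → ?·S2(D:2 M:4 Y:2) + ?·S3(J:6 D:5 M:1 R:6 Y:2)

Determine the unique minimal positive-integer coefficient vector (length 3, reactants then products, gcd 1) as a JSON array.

J: 6·4 = 24 | 5·0+4·6 = 24
D: 6·5 = 30 | 5·2+4·5 = 30
M: 6·4 = 24 | 5·4+4·1 = 24
R: 6·4 = 24 | 5·0+4·6 = 24
Y: 6·3 = 18 | 5·2+4·2 = 18
gcd(6,5,4) = 1

Coefficients: [6, 5, 4]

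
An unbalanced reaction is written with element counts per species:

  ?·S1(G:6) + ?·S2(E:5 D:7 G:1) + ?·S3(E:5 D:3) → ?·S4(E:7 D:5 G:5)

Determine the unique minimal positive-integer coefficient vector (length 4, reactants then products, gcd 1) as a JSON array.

E: 4·0+1·5+6·5 = 35 | 5·7 = 35
D: 4·0+1·7+6·3 = 25 | 5·5 = 25
G: 4·6+1·1+6·0 = 25 | 5·5 = 25
gcd(4,1,6,5) = 1

Coefficients: [4, 1, 6, 5]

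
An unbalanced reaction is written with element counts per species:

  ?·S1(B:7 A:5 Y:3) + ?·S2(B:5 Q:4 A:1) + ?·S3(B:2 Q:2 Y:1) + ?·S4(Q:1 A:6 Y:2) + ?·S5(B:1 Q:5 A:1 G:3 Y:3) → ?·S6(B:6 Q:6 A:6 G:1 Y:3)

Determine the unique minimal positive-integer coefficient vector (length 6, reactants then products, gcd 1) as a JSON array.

Coefficients: [1, 5, 1, 4, 2, 6]

B: 1·7+5·5+1·2+4·0+2·1 = 36 | 6·6 = 36
Q: 1·0+5·4+1·2+4·1+2·5 = 36 | 6·6 = 36
A: 1·5+5·1+1·0+4·6+2·1 = 36 | 6·6 = 36
G: 1·0+5·0+1·0+4·0+2·3 = 6 | 6·1 = 6
Y: 1·3+5·0+1·1+4·2+2·3 = 18 | 6·3 = 18
gcd(1,5,1,4,2,6) = 1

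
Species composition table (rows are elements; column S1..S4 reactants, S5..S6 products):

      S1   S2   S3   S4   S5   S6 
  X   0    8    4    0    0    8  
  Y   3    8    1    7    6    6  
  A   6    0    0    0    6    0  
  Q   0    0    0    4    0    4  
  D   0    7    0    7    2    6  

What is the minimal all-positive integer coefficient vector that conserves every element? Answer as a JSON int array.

Coefficients: [5, 1, 4, 3, 5, 3]

X: 5·0+1·8+4·4+3·0 = 24 | 5·0+3·8 = 24
Y: 5·3+1·8+4·1+3·7 = 48 | 5·6+3·6 = 48
A: 5·6+1·0+4·0+3·0 = 30 | 5·6+3·0 = 30
Q: 5·0+1·0+4·0+3·4 = 12 | 5·0+3·4 = 12
D: 5·0+1·7+4·0+3·7 = 28 | 5·2+3·6 = 28
gcd(5,1,4,3,5,3) = 1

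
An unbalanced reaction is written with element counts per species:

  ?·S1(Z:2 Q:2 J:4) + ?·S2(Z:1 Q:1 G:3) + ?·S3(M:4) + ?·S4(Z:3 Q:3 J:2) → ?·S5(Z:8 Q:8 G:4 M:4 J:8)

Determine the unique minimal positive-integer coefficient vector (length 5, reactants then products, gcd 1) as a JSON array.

Z: 4·2+4·1+3·0+4·3 = 24 | 3·8 = 24
Q: 4·2+4·1+3·0+4·3 = 24 | 3·8 = 24
G: 4·0+4·3+3·0+4·0 = 12 | 3·4 = 12
M: 4·0+4·0+3·4+4·0 = 12 | 3·4 = 12
J: 4·4+4·0+3·0+4·2 = 24 | 3·8 = 24
gcd(4,4,3,4,3) = 1

Coefficients: [4, 4, 3, 4, 3]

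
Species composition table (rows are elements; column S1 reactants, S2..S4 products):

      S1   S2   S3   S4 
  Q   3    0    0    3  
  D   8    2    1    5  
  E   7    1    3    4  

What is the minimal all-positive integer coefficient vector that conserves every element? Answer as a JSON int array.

Coefficients: [5, 6, 3, 5]

Q: 5·3 = 15 | 6·0+3·0+5·3 = 15
D: 5·8 = 40 | 6·2+3·1+5·5 = 40
E: 5·7 = 35 | 6·1+3·3+5·4 = 35
gcd(5,6,3,5) = 1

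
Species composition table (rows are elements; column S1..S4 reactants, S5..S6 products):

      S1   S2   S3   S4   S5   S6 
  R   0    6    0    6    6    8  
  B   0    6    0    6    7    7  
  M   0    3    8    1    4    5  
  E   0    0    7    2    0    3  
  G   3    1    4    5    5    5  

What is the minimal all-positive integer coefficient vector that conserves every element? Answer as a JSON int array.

R: 5·0+6·6+1·0+1·6 = 42 | 3·6+3·8 = 42
B: 5·0+6·6+1·0+1·6 = 42 | 3·7+3·7 = 42
M: 5·0+6·3+1·8+1·1 = 27 | 3·4+3·5 = 27
E: 5·0+6·0+1·7+1·2 = 9 | 3·0+3·3 = 9
G: 5·3+6·1+1·4+1·5 = 30 | 3·5+3·5 = 30
gcd(5,6,1,1,3,3) = 1

Coefficients: [5, 6, 1, 1, 3, 3]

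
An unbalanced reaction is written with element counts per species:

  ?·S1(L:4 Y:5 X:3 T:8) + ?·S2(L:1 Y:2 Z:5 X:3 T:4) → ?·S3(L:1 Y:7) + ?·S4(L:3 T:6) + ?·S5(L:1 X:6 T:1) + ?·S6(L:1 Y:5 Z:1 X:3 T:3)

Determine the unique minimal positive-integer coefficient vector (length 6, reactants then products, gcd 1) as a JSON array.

L: 6·4+1·1 = 25 | 1·1+6·3+1·1+5·1 = 25
Y: 6·5+1·2 = 32 | 1·7+6·0+1·0+5·5 = 32
Z: 6·0+1·5 = 5 | 1·0+6·0+1·0+5·1 = 5
X: 6·3+1·3 = 21 | 1·0+6·0+1·6+5·3 = 21
T: 6·8+1·4 = 52 | 1·0+6·6+1·1+5·3 = 52
gcd(6,1,1,6,1,5) = 1

Coefficients: [6, 1, 1, 6, 1, 5]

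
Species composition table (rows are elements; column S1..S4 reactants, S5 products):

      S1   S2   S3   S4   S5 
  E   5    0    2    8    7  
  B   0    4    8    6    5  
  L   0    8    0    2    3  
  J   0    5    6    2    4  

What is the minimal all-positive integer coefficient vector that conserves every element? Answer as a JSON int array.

E: 6·5+2·0+2·2+1·8 = 42 | 6·7 = 42
B: 6·0+2·4+2·8+1·6 = 30 | 6·5 = 30
L: 6·0+2·8+2·0+1·2 = 18 | 6·3 = 18
J: 6·0+2·5+2·6+1·2 = 24 | 6·4 = 24
gcd(6,2,2,1,6) = 1

Coefficients: [6, 2, 2, 1, 6]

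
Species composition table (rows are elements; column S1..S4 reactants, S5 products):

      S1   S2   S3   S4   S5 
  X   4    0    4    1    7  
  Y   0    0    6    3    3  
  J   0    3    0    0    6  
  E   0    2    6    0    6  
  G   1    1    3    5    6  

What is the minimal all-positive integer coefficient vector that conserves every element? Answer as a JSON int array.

X: 4·4+6·0+1·4+1·1 = 21 | 3·7 = 21
Y: 4·0+6·0+1·6+1·3 = 9 | 3·3 = 9
J: 4·0+6·3+1·0+1·0 = 18 | 3·6 = 18
E: 4·0+6·2+1·6+1·0 = 18 | 3·6 = 18
G: 4·1+6·1+1·3+1·5 = 18 | 3·6 = 18
gcd(4,6,1,1,3) = 1

Coefficients: [4, 6, 1, 1, 3]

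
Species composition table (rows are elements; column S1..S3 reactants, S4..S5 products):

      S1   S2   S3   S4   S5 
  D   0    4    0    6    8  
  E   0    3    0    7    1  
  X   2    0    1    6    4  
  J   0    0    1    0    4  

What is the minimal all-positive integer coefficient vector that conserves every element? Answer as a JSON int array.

D: 6·0+5·4+4·0 = 20 | 2·6+1·8 = 20
E: 6·0+5·3+4·0 = 15 | 2·7+1·1 = 15
X: 6·2+5·0+4·1 = 16 | 2·6+1·4 = 16
J: 6·0+5·0+4·1 = 4 | 2·0+1·4 = 4
gcd(6,5,4,2,1) = 1

Coefficients: [6, 5, 4, 2, 1]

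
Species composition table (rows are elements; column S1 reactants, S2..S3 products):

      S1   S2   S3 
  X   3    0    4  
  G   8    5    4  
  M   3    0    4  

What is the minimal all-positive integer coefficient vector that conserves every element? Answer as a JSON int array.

X: 4·3 = 12 | 4·0+3·4 = 12
G: 4·8 = 32 | 4·5+3·4 = 32
M: 4·3 = 12 | 4·0+3·4 = 12
gcd(4,4,3) = 1

Coefficients: [4, 4, 3]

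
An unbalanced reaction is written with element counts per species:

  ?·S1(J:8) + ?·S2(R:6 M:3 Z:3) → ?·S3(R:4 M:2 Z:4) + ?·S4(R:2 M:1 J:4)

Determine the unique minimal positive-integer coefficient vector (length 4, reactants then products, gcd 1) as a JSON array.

R: 3·0+4·6 = 24 | 3·4+6·2 = 24
M: 3·0+4·3 = 12 | 3·2+6·1 = 12
J: 3·8+4·0 = 24 | 3·0+6·4 = 24
Z: 3·0+4·3 = 12 | 3·4+6·0 = 12
gcd(3,4,3,6) = 1

Coefficients: [3, 4, 3, 6]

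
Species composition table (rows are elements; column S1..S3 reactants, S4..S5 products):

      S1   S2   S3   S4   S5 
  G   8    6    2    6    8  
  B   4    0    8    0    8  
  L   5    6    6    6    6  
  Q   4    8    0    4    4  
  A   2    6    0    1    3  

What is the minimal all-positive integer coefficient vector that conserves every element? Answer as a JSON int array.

G: 6·8+1·6+2·2 = 58 | 3·6+5·8 = 58
B: 6·4+1·0+2·8 = 40 | 3·0+5·8 = 40
L: 6·5+1·6+2·6 = 48 | 3·6+5·6 = 48
Q: 6·4+1·8+2·0 = 32 | 3·4+5·4 = 32
A: 6·2+1·6+2·0 = 18 | 3·1+5·3 = 18
gcd(6,1,2,3,5) = 1

Coefficients: [6, 1, 2, 3, 5]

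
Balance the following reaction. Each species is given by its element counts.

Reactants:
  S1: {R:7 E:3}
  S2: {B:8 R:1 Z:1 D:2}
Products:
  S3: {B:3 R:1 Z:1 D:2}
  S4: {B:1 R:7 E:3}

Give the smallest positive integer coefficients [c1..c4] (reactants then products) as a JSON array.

Coefficients: [5, 1, 1, 5]

B: 5·0+1·8 = 8 | 1·3+5·1 = 8
R: 5·7+1·1 = 36 | 1·1+5·7 = 36
E: 5·3+1·0 = 15 | 1·0+5·3 = 15
Z: 5·0+1·1 = 1 | 1·1+5·0 = 1
D: 5·0+1·2 = 2 | 1·2+5·0 = 2
gcd(5,1,1,5) = 1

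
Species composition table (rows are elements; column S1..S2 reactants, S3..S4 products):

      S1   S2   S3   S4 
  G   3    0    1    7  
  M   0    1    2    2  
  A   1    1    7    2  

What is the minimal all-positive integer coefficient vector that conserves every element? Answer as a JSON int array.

G: 5·3+6·0 = 15 | 1·1+2·7 = 15
M: 5·0+6·1 = 6 | 1·2+2·2 = 6
A: 5·1+6·1 = 11 | 1·7+2·2 = 11
gcd(5,6,1,2) = 1

Coefficients: [5, 6, 1, 2]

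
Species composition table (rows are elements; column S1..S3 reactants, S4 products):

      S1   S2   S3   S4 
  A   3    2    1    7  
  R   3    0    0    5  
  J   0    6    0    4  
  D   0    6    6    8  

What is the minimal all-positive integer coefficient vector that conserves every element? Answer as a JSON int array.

A: 5·3+2·2+2·1 = 21 | 3·7 = 21
R: 5·3+2·0+2·0 = 15 | 3·5 = 15
J: 5·0+2·6+2·0 = 12 | 3·4 = 12
D: 5·0+2·6+2·6 = 24 | 3·8 = 24
gcd(5,2,2,3) = 1

Coefficients: [5, 2, 2, 3]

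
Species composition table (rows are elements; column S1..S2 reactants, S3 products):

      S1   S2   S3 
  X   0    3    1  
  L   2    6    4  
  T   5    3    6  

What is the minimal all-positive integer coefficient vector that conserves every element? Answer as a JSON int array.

X: 3·0+1·3 = 3 | 3·1 = 3
L: 3·2+1·6 = 12 | 3·4 = 12
T: 3·5+1·3 = 18 | 3·6 = 18
gcd(3,1,3) = 1

Coefficients: [3, 1, 3]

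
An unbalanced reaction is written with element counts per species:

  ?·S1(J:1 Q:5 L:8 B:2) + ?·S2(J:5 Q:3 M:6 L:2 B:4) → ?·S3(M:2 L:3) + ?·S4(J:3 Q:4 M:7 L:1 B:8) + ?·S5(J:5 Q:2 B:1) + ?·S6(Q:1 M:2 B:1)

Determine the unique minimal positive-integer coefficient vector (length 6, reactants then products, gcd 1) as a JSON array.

Coefficients: [1, 6, 6, 2, 5, 5]

J: 1·1+6·5 = 31 | 6·0+2·3+5·5+5·0 = 31
Q: 1·5+6·3 = 23 | 6·0+2·4+5·2+5·1 = 23
M: 1·0+6·6 = 36 | 6·2+2·7+5·0+5·2 = 36
L: 1·8+6·2 = 20 | 6·3+2·1+5·0+5·0 = 20
B: 1·2+6·4 = 26 | 6·0+2·8+5·1+5·1 = 26
gcd(1,6,6,2,5,5) = 1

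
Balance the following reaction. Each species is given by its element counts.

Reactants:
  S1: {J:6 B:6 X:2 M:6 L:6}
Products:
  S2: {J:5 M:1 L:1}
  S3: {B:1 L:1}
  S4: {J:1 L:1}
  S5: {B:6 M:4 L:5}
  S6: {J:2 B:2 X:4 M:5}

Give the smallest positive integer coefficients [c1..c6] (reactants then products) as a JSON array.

Coefficients: [6, 5, 6, 5, 4, 3]

J: 6·6 = 36 | 5·5+6·0+5·1+4·0+3·2 = 36
B: 6·6 = 36 | 5·0+6·1+5·0+4·6+3·2 = 36
X: 6·2 = 12 | 5·0+6·0+5·0+4·0+3·4 = 12
M: 6·6 = 36 | 5·1+6·0+5·0+4·4+3·5 = 36
L: 6·6 = 36 | 5·1+6·1+5·1+4·5+3·0 = 36
gcd(6,5,6,5,4,3) = 1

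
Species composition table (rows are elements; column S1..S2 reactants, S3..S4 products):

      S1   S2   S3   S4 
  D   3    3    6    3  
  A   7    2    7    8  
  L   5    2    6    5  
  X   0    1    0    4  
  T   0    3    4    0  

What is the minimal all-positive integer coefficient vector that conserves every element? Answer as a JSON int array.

Coefficients: [3, 4, 3, 1]

D: 3·3+4·3 = 21 | 3·6+1·3 = 21
A: 3·7+4·2 = 29 | 3·7+1·8 = 29
L: 3·5+4·2 = 23 | 3·6+1·5 = 23
X: 3·0+4·1 = 4 | 3·0+1·4 = 4
T: 3·0+4·3 = 12 | 3·4+1·0 = 12
gcd(3,4,3,1) = 1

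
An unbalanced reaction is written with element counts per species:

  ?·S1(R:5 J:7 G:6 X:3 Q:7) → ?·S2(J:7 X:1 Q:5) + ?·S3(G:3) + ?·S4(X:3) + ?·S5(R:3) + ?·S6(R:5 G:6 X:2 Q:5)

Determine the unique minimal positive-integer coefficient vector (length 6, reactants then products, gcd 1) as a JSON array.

Coefficients: [5, 5, 6, 2, 5, 2]

R: 5·5 = 25 | 5·0+6·0+2·0+5·3+2·5 = 25
J: 5·7 = 35 | 5·7+6·0+2·0+5·0+2·0 = 35
G: 5·6 = 30 | 5·0+6·3+2·0+5·0+2·6 = 30
X: 5·3 = 15 | 5·1+6·0+2·3+5·0+2·2 = 15
Q: 5·7 = 35 | 5·5+6·0+2·0+5·0+2·5 = 35
gcd(5,5,6,2,5,2) = 1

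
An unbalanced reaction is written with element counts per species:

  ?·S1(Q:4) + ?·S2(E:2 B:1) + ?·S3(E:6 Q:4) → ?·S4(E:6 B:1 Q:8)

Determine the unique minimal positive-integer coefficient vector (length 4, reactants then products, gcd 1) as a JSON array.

Coefficients: [4, 3, 2, 3]

E: 4·0+3·2+2·6 = 18 | 3·6 = 18
B: 4·0+3·1+2·0 = 3 | 3·1 = 3
Q: 4·4+3·0+2·4 = 24 | 3·8 = 24
gcd(4,3,2,3) = 1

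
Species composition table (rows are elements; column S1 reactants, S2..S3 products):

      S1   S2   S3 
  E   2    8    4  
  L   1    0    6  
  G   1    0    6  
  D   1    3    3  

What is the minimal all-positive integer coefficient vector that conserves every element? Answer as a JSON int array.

E: 6·2 = 12 | 1·8+1·4 = 12
L: 6·1 = 6 | 1·0+1·6 = 6
G: 6·1 = 6 | 1·0+1·6 = 6
D: 6·1 = 6 | 1·3+1·3 = 6
gcd(6,1,1) = 1

Coefficients: [6, 1, 1]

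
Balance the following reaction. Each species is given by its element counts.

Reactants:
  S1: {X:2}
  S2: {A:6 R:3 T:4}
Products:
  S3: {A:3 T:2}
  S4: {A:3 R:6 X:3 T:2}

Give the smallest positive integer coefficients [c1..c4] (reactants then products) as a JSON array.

A: 3·0+4·6 = 24 | 6·3+2·3 = 24
R: 3·0+4·3 = 12 | 6·0+2·6 = 12
X: 3·2+4·0 = 6 | 6·0+2·3 = 6
T: 3·0+4·4 = 16 | 6·2+2·2 = 16
gcd(3,4,6,2) = 1

Coefficients: [3, 4, 6, 2]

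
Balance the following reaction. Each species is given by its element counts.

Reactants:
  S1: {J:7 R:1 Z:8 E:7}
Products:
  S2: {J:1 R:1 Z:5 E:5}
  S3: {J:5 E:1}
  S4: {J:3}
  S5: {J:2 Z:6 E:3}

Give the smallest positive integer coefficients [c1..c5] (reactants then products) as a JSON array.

J: 6·7 = 42 | 6·1+3·5+5·3+3·2 = 42
R: 6·1 = 6 | 6·1+3·0+5·0+3·0 = 6
Z: 6·8 = 48 | 6·5+3·0+5·0+3·6 = 48
E: 6·7 = 42 | 6·5+3·1+5·0+3·3 = 42
gcd(6,6,3,5,3) = 1

Coefficients: [6, 6, 3, 5, 3]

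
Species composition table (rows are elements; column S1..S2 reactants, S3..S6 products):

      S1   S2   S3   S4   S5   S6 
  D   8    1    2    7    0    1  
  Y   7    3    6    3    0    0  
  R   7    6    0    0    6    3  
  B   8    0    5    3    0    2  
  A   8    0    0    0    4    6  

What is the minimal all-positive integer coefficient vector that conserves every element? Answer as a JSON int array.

D: 6·8+1·1 = 49 | 5·2+5·7+6·0+4·1 = 49
Y: 6·7+1·3 = 45 | 5·6+5·3+6·0+4·0 = 45
R: 6·7+1·6 = 48 | 5·0+5·0+6·6+4·3 = 48
B: 6·8+1·0 = 48 | 5·5+5·3+6·0+4·2 = 48
A: 6·8+1·0 = 48 | 5·0+5·0+6·4+4·6 = 48
gcd(6,1,5,5,6,4) = 1

Coefficients: [6, 1, 5, 5, 6, 4]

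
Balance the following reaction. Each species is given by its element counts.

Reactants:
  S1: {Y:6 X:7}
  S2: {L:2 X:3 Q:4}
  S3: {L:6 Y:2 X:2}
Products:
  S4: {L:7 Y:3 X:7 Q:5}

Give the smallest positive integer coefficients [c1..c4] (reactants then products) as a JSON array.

Coefficients: [1, 5, 3, 4]

L: 1·0+5·2+3·6 = 28 | 4·7 = 28
Y: 1·6+5·0+3·2 = 12 | 4·3 = 12
X: 1·7+5·3+3·2 = 28 | 4·7 = 28
Q: 1·0+5·4+3·0 = 20 | 4·5 = 20
gcd(1,5,3,4) = 1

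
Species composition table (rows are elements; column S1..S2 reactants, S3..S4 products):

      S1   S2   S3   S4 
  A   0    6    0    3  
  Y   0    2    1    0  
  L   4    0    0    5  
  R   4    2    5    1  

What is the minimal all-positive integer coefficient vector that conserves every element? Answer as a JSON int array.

A: 5·0+2·6 = 12 | 4·0+4·3 = 12
Y: 5·0+2·2 = 4 | 4·1+4·0 = 4
L: 5·4+2·0 = 20 | 4·0+4·5 = 20
R: 5·4+2·2 = 24 | 4·5+4·1 = 24
gcd(5,2,4,4) = 1

Coefficients: [5, 2, 4, 4]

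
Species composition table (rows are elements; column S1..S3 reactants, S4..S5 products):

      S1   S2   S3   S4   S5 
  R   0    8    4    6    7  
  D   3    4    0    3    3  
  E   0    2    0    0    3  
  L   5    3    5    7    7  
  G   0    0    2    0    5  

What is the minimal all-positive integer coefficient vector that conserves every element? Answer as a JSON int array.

Coefficients: [3, 3, 5, 5, 2]

R: 3·0+3·8+5·4 = 44 | 5·6+2·7 = 44
D: 3·3+3·4+5·0 = 21 | 5·3+2·3 = 21
E: 3·0+3·2+5·0 = 6 | 5·0+2·3 = 6
L: 3·5+3·3+5·5 = 49 | 5·7+2·7 = 49
G: 3·0+3·0+5·2 = 10 | 5·0+2·5 = 10
gcd(3,3,5,5,2) = 1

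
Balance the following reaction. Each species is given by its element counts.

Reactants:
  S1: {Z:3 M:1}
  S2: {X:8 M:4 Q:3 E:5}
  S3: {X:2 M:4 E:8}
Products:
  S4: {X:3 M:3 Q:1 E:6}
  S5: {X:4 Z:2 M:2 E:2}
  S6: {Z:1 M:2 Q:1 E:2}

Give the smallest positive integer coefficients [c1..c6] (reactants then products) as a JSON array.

Coefficients: [6, 4, 5, 6, 6, 6]

X: 6·0+4·8+5·2 = 42 | 6·3+6·4+6·0 = 42
Z: 6·3+4·0+5·0 = 18 | 6·0+6·2+6·1 = 18
M: 6·1+4·4+5·4 = 42 | 6·3+6·2+6·2 = 42
Q: 6·0+4·3+5·0 = 12 | 6·1+6·0+6·1 = 12
E: 6·0+4·5+5·8 = 60 | 6·6+6·2+6·2 = 60
gcd(6,4,5,6,6,6) = 1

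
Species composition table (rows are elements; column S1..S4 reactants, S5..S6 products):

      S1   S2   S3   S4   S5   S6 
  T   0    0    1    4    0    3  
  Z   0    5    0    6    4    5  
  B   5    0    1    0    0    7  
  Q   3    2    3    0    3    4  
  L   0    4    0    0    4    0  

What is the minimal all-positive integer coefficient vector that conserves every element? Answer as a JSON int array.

Coefficients: [4, 3, 1, 2, 3, 3]

T: 4·0+3·0+1·1+2·4 = 9 | 3·0+3·3 = 9
Z: 4·0+3·5+1·0+2·6 = 27 | 3·4+3·5 = 27
B: 4·5+3·0+1·1+2·0 = 21 | 3·0+3·7 = 21
Q: 4·3+3·2+1·3+2·0 = 21 | 3·3+3·4 = 21
L: 4·0+3·4+1·0+2·0 = 12 | 3·4+3·0 = 12
gcd(4,3,1,2,3,3) = 1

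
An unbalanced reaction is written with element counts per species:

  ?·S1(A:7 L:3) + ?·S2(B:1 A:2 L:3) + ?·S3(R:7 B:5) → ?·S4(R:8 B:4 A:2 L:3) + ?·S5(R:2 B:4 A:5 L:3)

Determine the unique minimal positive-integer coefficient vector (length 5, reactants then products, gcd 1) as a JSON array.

Coefficients: [3, 6, 6, 4, 5]

R: 3·0+6·0+6·7 = 42 | 4·8+5·2 = 42
B: 3·0+6·1+6·5 = 36 | 4·4+5·4 = 36
A: 3·7+6·2+6·0 = 33 | 4·2+5·5 = 33
L: 3·3+6·3+6·0 = 27 | 4·3+5·3 = 27
gcd(3,6,6,4,5) = 1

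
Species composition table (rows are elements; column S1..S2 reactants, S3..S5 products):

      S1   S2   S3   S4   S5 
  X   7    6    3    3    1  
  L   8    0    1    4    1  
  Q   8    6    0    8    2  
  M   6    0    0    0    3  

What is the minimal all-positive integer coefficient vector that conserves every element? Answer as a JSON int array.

X: 3·7+2·6 = 33 | 6·3+3·3+6·1 = 33
L: 3·8+2·0 = 24 | 6·1+3·4+6·1 = 24
Q: 3·8+2·6 = 36 | 6·0+3·8+6·2 = 36
M: 3·6+2·0 = 18 | 6·0+3·0+6·3 = 18
gcd(3,2,6,3,6) = 1

Coefficients: [3, 2, 6, 3, 6]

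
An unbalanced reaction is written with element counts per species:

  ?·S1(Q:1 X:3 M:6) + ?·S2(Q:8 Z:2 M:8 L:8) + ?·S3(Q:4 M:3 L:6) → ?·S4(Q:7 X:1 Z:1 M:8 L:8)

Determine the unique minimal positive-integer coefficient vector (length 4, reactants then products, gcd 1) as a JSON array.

Q: 2·1+3·8+4·4 = 42 | 6·7 = 42
X: 2·3+3·0+4·0 = 6 | 6·1 = 6
Z: 2·0+3·2+4·0 = 6 | 6·1 = 6
M: 2·6+3·8+4·3 = 48 | 6·8 = 48
L: 2·0+3·8+4·6 = 48 | 6·8 = 48
gcd(2,3,4,6) = 1

Coefficients: [2, 3, 4, 6]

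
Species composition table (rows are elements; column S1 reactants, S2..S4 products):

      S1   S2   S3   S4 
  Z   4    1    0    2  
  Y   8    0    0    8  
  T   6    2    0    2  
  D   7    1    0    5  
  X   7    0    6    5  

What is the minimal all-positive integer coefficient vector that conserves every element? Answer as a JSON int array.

Coefficients: [3, 6, 1, 3]

Z: 3·4 = 12 | 6·1+1·0+3·2 = 12
Y: 3·8 = 24 | 6·0+1·0+3·8 = 24
T: 3·6 = 18 | 6·2+1·0+3·2 = 18
D: 3·7 = 21 | 6·1+1·0+3·5 = 21
X: 3·7 = 21 | 6·0+1·6+3·5 = 21
gcd(3,6,1,3) = 1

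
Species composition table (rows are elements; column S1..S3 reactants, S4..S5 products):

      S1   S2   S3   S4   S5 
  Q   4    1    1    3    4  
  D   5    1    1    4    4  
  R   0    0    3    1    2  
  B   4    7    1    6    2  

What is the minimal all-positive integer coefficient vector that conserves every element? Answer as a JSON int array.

Q: 6·4+2·1+4·1 = 30 | 6·3+3·4 = 30
D: 6·5+2·1+4·1 = 36 | 6·4+3·4 = 36
R: 6·0+2·0+4·3 = 12 | 6·1+3·2 = 12
B: 6·4+2·7+4·1 = 42 | 6·6+3·2 = 42
gcd(6,2,4,6,3) = 1

Coefficients: [6, 2, 4, 6, 3]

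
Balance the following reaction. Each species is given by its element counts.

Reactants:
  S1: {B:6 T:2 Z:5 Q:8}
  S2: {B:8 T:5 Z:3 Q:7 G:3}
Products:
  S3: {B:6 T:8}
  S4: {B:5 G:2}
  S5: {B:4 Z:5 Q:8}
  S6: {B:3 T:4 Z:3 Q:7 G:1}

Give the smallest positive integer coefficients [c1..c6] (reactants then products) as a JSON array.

Coefficients: [3, 2, 1, 2, 3, 2]

B: 3·6+2·8 = 34 | 1·6+2·5+3·4+2·3 = 34
T: 3·2+2·5 = 16 | 1·8+2·0+3·0+2·4 = 16
Z: 3·5+2·3 = 21 | 1·0+2·0+3·5+2·3 = 21
Q: 3·8+2·7 = 38 | 1·0+2·0+3·8+2·7 = 38
G: 3·0+2·3 = 6 | 1·0+2·2+3·0+2·1 = 6
gcd(3,2,1,2,3,2) = 1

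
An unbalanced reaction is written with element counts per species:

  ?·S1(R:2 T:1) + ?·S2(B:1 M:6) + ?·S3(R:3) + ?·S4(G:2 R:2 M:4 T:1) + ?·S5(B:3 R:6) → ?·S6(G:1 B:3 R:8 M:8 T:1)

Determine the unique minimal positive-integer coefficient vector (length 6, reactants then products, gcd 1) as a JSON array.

Coefficients: [3, 6, 4, 3, 4, 6]

G: 3·0+6·0+4·0+3·2+4·0 = 6 | 6·1 = 6
B: 3·0+6·1+4·0+3·0+4·3 = 18 | 6·3 = 18
R: 3·2+6·0+4·3+3·2+4·6 = 48 | 6·8 = 48
M: 3·0+6·6+4·0+3·4+4·0 = 48 | 6·8 = 48
T: 3·1+6·0+4·0+3·1+4·0 = 6 | 6·1 = 6
gcd(3,6,4,3,4,6) = 1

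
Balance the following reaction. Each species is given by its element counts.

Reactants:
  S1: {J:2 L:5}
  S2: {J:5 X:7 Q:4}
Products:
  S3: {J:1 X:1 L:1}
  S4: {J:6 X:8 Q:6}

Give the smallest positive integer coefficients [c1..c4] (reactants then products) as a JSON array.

J: 1·2+3·5 = 17 | 5·1+2·6 = 17
X: 1·0+3·7 = 21 | 5·1+2·8 = 21
L: 1·5+3·0 = 5 | 5·1+2·0 = 5
Q: 1·0+3·4 = 12 | 5·0+2·6 = 12
gcd(1,3,5,2) = 1

Coefficients: [1, 3, 5, 2]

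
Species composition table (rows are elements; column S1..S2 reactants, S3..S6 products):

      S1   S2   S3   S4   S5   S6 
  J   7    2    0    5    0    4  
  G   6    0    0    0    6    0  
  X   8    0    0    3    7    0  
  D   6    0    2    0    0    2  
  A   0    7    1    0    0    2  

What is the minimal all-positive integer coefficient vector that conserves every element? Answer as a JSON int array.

J: 3·7+2·2 = 25 | 4·0+1·5+3·0+5·4 = 25
G: 3·6+2·0 = 18 | 4·0+1·0+3·6+5·0 = 18
X: 3·8+2·0 = 24 | 4·0+1·3+3·7+5·0 = 24
D: 3·6+2·0 = 18 | 4·2+1·0+3·0+5·2 = 18
A: 3·0+2·7 = 14 | 4·1+1·0+3·0+5·2 = 14
gcd(3,2,4,1,3,5) = 1

Coefficients: [3, 2, 4, 1, 3, 5]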